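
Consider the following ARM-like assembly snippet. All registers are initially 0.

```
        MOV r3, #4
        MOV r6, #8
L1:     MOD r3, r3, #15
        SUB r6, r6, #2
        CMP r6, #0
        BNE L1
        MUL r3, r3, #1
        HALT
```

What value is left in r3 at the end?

after MOV r3, #4: r3=4
after MOV r6, #8: r6=8
after MOD r3, r3, #15: r3=4%15=4
after SUB r6, r6, #2: r6=8-2=6
CMP r6, #0  (cmp 6,0)
BNE L1: taken
after MOD r3, r3, #15: r3=4%15=4
after SUB r6, r6, #2: r6=6-2=4
CMP r6, #0  (cmp 4,0)
BNE L1: taken
after MOD r3, r3, #15: r3=4%15=4
after SUB r6, r6, #2: r6=4-2=2
CMP r6, #0  (cmp 2,0)
BNE L1: taken
after MOD r3, r3, #15: r3=4%15=4
after SUB r6, r6, #2: r6=2-2=0
CMP r6, #0  (cmp 0,0)
BNE L1: not taken
after MUL r3, r3, #1: r3=4*1=4
halt.

4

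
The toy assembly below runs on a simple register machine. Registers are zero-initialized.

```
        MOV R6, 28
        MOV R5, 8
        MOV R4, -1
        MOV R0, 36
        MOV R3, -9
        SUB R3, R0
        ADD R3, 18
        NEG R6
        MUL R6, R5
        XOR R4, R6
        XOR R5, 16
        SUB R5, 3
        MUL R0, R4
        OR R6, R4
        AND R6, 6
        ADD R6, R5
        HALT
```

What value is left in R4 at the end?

223

after MOV R6, 28: R6=28
after MOV R5, 8: R5=8
after MOV R4, -1: R4=-1
after MOV R0, 36: R0=36
after MOV R3, -9: R3=-9
after SUB R3, R0: R3=(-9)-36=-45
after ADD R3, 18: R3=(-45)+18=-27
after NEG R6: R6=-(28)=-28
after MUL R6, R5: R6=(-28)*8=-224
after XOR R4, R6: R4=(-1)^(-224)=223
after XOR R5, 16: R5=8^16=24
after SUB R5, 3: R5=24-3=21
after MUL R0, R4: R0=36*223=8028
after OR R6, R4: R6=(-224)|223=-1
after AND R6, 6: R6=(-1)&6=6
after ADD R6, R5: R6=6+21=27
halt.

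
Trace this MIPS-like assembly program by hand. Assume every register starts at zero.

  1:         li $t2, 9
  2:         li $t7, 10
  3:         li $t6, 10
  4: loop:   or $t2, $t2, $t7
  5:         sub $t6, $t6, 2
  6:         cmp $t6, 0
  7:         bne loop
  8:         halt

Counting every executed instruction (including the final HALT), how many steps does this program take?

24

after li $t2, 9: $t2=9
after li $t7, 10: $t7=10
after li $t6, 10: $t6=10
after or $t2, $t2, $t7: $t2=9|10=11
after sub $t6, $t6, 2: $t6=10-2=8
cmp $t6, 0  (cmp 8,0)
bne loop: taken
after or $t2, $t2, $t7: $t2=11|10=11
after sub $t6, $t6, 2: $t6=8-2=6
cmp $t6, 0  (cmp 6,0)
bne loop: taken
after or $t2, $t2, $t7: $t2=11|10=11
after sub $t6, $t6, 2: $t6=6-2=4
cmp $t6, 0  (cmp 4,0)
bne loop: taken
after or $t2, $t2, $t7: $t2=11|10=11
after sub $t6, $t6, 2: $t6=4-2=2
cmp $t6, 0  (cmp 2,0)
bne loop: taken
after or $t2, $t2, $t7: $t2=11|10=11
after sub $t6, $t6, 2: $t6=2-2=0
cmp $t6, 0  (cmp 0,0)
bne loop: not taken
halt.
Total executed instructions: 24.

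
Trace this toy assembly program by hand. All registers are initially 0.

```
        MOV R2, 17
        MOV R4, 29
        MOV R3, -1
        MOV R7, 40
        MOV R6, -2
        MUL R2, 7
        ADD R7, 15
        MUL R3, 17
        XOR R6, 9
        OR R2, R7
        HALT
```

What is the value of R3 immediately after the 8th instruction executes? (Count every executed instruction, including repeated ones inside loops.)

after MOV R2, 17: R2=17
after MOV R4, 29: R4=29
after MOV R3, -1: R3=-1
after MOV R7, 40: R7=40
after MOV R6, -2: R6=-2
after MUL R2, 7: R2=17*7=119
after ADD R7, 15: R7=40+15=55
after MUL R3, 17: R3=(-1)*17=-17
After step 8: R3 = -17.

-17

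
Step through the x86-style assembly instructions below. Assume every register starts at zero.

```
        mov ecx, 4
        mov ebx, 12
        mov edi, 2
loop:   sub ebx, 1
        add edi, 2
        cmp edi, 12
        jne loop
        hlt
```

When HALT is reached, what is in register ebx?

7

after mov ecx, 4: ecx=4
after mov ebx, 12: ebx=12
after mov edi, 2: edi=2
after sub ebx, 1: ebx=12-1=11
after add edi, 2: edi=2+2=4
cmp edi, 12  (cmp 4,12)
jne loop: taken
after sub ebx, 1: ebx=11-1=10
after add edi, 2: edi=4+2=6
cmp edi, 12  (cmp 6,12)
jne loop: taken
after sub ebx, 1: ebx=10-1=9
after add edi, 2: edi=6+2=8
cmp edi, 12  (cmp 8,12)
jne loop: taken
after sub ebx, 1: ebx=9-1=8
after add edi, 2: edi=8+2=10
cmp edi, 12  (cmp 10,12)
jne loop: taken
after sub ebx, 1: ebx=8-1=7
after add edi, 2: edi=10+2=12
cmp edi, 12  (cmp 12,12)
jne loop: not taken
halt.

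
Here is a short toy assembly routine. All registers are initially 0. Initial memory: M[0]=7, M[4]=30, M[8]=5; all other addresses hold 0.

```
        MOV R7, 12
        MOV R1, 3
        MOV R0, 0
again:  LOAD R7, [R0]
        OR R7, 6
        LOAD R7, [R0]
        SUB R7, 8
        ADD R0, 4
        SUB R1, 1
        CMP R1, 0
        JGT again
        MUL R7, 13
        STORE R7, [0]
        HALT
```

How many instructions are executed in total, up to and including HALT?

30

MOV R7, 12 → R7=12
MOV R1, 3 → R1=3
MOV R0, 0 → R0=0
LOAD R7, [R0] → R7=M[0]=7
OR R7, 6 → R7=7|6=7
LOAD R7, [R0] → R7=M[0]=7
SUB R7, 8 → R7=7-8=-1
ADD R0, 4 → R0=0+4=4
SUB R1, 1 → R1=3-1=2
CMP R1, 0  (cmp 2,0)
JGT again: taken
LOAD R7, [R0] → R7=M[4]=30
OR R7, 6 → R7=30|6=30
LOAD R7, [R0] → R7=M[4]=30
SUB R7, 8 → R7=30-8=22
ADD R0, 4 → R0=4+4=8
SUB R1, 1 → R1=2-1=1
CMP R1, 0  (cmp 1,0)
JGT again: taken
LOAD R7, [R0] → R7=M[8]=5
OR R7, 6 → R7=5|6=7
LOAD R7, [R0] → R7=M[8]=5
SUB R7, 8 → R7=5-8=-3
ADD R0, 4 → R0=8+4=12
SUB R1, 1 → R1=1-1=0
CMP R1, 0  (cmp 0,0)
JGT again: not taken
MUL R7, 13 → R7=(-3)*13=-39
STORE R7, [0] → M[0]=-39
halt.
Total executed instructions: 30.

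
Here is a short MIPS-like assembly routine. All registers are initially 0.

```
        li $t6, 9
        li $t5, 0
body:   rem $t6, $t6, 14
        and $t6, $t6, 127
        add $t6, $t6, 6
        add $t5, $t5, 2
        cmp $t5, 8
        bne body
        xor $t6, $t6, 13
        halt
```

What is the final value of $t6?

30

$t6=9
$t5=0
$t6=9%14=9
$t6=9&127=9
$t6=9+6=15
$t5=0+2=2
cmp $t5, 8  (cmp 2,8)
bne body: taken
$t6=15%14=1
$t6=1&127=1
$t6=1+6=7
$t5=2+2=4
cmp $t5, 8  (cmp 4,8)
bne body: taken
$t6=7%14=7
$t6=7&127=7
$t6=7+6=13
$t5=4+2=6
cmp $t5, 8  (cmp 6,8)
bne body: taken
$t6=13%14=13
$t6=13&127=13
$t6=13+6=19
$t5=6+2=8
cmp $t5, 8  (cmp 8,8)
bne body: not taken
$t6=19^13=30
halt.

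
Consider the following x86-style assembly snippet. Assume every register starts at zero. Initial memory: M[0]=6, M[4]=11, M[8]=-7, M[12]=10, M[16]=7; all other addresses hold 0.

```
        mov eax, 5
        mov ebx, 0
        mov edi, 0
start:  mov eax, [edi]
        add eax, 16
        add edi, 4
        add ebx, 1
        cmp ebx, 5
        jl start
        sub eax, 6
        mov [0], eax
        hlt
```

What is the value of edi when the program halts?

20

after mov eax, 5: eax=5
after mov ebx, 0: ebx=0
after mov edi, 0: edi=0
after mov eax, [edi]: eax=M[0]=6
after add eax, 16: eax=6+16=22
after add edi, 4: edi=0+4=4
after add ebx, 1: ebx=0+1=1
cmp ebx, 5  (cmp 1,5)
jl start: taken
after mov eax, [edi]: eax=M[4]=11
after add eax, 16: eax=11+16=27
after add edi, 4: edi=4+4=8
after add ebx, 1: ebx=1+1=2
cmp ebx, 5  (cmp 2,5)
jl start: taken
after mov eax, [edi]: eax=M[8]=-7
after add eax, 16: eax=(-7)+16=9
after add edi, 4: edi=8+4=12
after add ebx, 1: ebx=2+1=3
cmp ebx, 5  (cmp 3,5)
jl start: taken
after mov eax, [edi]: eax=M[12]=10
after add eax, 16: eax=10+16=26
after add edi, 4: edi=12+4=16
after add ebx, 1: ebx=3+1=4
cmp ebx, 5  (cmp 4,5)
jl start: taken
after mov eax, [edi]: eax=M[16]=7
after add eax, 16: eax=7+16=23
after add edi, 4: edi=16+4=20
after add ebx, 1: ebx=4+1=5
cmp ebx, 5  (cmp 5,5)
jl start: not taken
after sub eax, 6: eax=23-6=17
mov [0], eax → M[0]=17
halt.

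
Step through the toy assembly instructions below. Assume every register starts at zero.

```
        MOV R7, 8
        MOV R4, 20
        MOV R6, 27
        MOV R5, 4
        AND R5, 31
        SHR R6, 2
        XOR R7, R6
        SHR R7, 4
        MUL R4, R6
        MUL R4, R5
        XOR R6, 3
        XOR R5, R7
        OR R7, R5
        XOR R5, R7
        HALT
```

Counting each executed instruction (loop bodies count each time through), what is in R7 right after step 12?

0

after MOV R7, 8: R7=8
after MOV R4, 20: R4=20
after MOV R6, 27: R6=27
after MOV R5, 4: R5=4
after AND R5, 31: R5=4&31=4
after SHR R6, 2: R6=27>>2=6
after XOR R7, R6: R7=8^6=14
after SHR R7, 4: R7=14>>4=0
after MUL R4, R6: R4=20*6=120
after MUL R4, R5: R4=120*4=480
after XOR R6, 3: R6=6^3=5
after XOR R5, R7: R5=4^0=4
After step 12: R7 = 0.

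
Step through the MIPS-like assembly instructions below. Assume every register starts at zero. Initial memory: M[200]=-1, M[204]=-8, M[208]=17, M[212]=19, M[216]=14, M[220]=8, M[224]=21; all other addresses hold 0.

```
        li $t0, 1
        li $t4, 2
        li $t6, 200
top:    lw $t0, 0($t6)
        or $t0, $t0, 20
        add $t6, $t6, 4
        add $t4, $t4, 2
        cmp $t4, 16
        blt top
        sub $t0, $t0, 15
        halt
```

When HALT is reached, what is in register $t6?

228

after li $t0, 1: $t0=1
after li $t4, 2: $t4=2
after li $t6, 200: $t6=200
after lw $t0, 0($t6): $t0=M[200]=-1
after or $t0, $t0, 20: $t0=(-1)|20=-1
after add $t6, $t6, 4: $t6=200+4=204
after add $t4, $t4, 2: $t4=2+2=4
cmp $t4, 16  (cmp 4,16)
blt top: taken
after lw $t0, 0($t6): $t0=M[204]=-8
after or $t0, $t0, 20: $t0=(-8)|20=-4
after add $t6, $t6, 4: $t6=204+4=208
after add $t4, $t4, 2: $t4=4+2=6
cmp $t4, 16  (cmp 6,16)
blt top: taken
after lw $t0, 0($t6): $t0=M[208]=17
after or $t0, $t0, 20: $t0=17|20=21
after add $t6, $t6, 4: $t6=208+4=212
after add $t4, $t4, 2: $t4=6+2=8
cmp $t4, 16  (cmp 8,16)
blt top: taken
after lw $t0, 0($t6): $t0=M[212]=19
after or $t0, $t0, 20: $t0=19|20=23
after add $t6, $t6, 4: $t6=212+4=216
after add $t4, $t4, 2: $t4=8+2=10
cmp $t4, 16  (cmp 10,16)
blt top: taken
after lw $t0, 0($t6): $t0=M[216]=14
after or $t0, $t0, 20: $t0=14|20=30
after add $t6, $t6, 4: $t6=216+4=220
after add $t4, $t4, 2: $t4=10+2=12
cmp $t4, 16  (cmp 12,16)
blt top: taken
after lw $t0, 0($t6): $t0=M[220]=8
after or $t0, $t0, 20: $t0=8|20=28
after add $t6, $t6, 4: $t6=220+4=224
after add $t4, $t4, 2: $t4=12+2=14
cmp $t4, 16  (cmp 14,16)
blt top: taken
after lw $t0, 0($t6): $t0=M[224]=21
after or $t0, $t0, 20: $t0=21|20=21
after add $t6, $t6, 4: $t6=224+4=228
after add $t4, $t4, 2: $t4=14+2=16
cmp $t4, 16  (cmp 16,16)
blt top: not taken
after sub $t0, $t0, 15: $t0=21-15=6
halt.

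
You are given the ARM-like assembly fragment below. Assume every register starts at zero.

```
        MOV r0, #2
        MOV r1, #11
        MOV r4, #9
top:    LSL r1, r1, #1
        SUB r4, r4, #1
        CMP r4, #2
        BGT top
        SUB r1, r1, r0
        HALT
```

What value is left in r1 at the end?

1406

r0=2
r1=11
r4=9
r1=11<<1=22
r4=9-1=8
CMP r4, #2  (cmp 8,2)
BGT top: taken
r1=22<<1=44
r4=8-1=7
CMP r4, #2  (cmp 7,2)
BGT top: taken
r1=44<<1=88
r4=7-1=6
CMP r4, #2  (cmp 6,2)
BGT top: taken
r1=88<<1=176
r4=6-1=5
CMP r4, #2  (cmp 5,2)
BGT top: taken
r1=176<<1=352
r4=5-1=4
CMP r4, #2  (cmp 4,2)
BGT top: taken
r1=352<<1=704
r4=4-1=3
CMP r4, #2  (cmp 3,2)
BGT top: taken
r1=704<<1=1408
r4=3-1=2
CMP r4, #2  (cmp 2,2)
BGT top: not taken
r1=1408-2=1406
halt.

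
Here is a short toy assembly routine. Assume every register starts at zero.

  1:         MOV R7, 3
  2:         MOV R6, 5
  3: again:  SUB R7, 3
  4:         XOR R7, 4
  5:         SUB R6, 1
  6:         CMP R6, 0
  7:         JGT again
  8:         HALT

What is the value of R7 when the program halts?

0

R7=3
R6=5
R7=3-3=0
R7=0^4=4
R6=5-1=4
CMP R6, 0  (cmp 4,0)
JGT again: taken
R7=4-3=1
R7=1^4=5
R6=4-1=3
CMP R6, 0  (cmp 3,0)
JGT again: taken
R7=5-3=2
R7=2^4=6
R6=3-1=2
CMP R6, 0  (cmp 2,0)
JGT again: taken
R7=6-3=3
R7=3^4=7
R6=2-1=1
CMP R6, 0  (cmp 1,0)
JGT again: taken
R7=7-3=4
R7=4^4=0
R6=1-1=0
CMP R6, 0  (cmp 0,0)
JGT again: not taken
halt.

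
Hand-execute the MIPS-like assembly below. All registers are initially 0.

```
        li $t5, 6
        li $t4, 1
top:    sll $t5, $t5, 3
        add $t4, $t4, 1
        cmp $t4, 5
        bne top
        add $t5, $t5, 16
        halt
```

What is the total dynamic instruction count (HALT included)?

li $t5, 6 → $t5=6
li $t4, 1 → $t4=1
sll $t5, $t5, 3 → $t5=6<<3=48
add $t4, $t4, 1 → $t4=1+1=2
cmp $t4, 5  (cmp 2,5)
bne top: taken
sll $t5, $t5, 3 → $t5=48<<3=384
add $t4, $t4, 1 → $t4=2+1=3
cmp $t4, 5  (cmp 3,5)
bne top: taken
sll $t5, $t5, 3 → $t5=384<<3=3072
add $t4, $t4, 1 → $t4=3+1=4
cmp $t4, 5  (cmp 4,5)
bne top: taken
sll $t5, $t5, 3 → $t5=3072<<3=24576
add $t4, $t4, 1 → $t4=4+1=5
cmp $t4, 5  (cmp 5,5)
bne top: not taken
add $t5, $t5, 16 → $t5=24576+16=24592
halt.
Total executed instructions: 20.

20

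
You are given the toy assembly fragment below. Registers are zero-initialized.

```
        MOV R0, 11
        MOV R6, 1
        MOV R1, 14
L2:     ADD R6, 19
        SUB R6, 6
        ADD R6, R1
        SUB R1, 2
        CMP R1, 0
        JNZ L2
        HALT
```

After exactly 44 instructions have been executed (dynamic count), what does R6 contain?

148

MOV R0, 11 → R0=11
MOV R6, 1 → R6=1
MOV R1, 14 → R1=14
ADD R6, 19 → R6=1+19=20
SUB R6, 6 → R6=20-6=14
ADD R6, R1 → R6=14+14=28
SUB R1, 2 → R1=14-2=12
CMP R1, 0  (cmp 12,0)
JNZ L2: taken
ADD R6, 19 → R6=28+19=47
SUB R6, 6 → R6=47-6=41
ADD R6, R1 → R6=41+12=53
SUB R1, 2 → R1=12-2=10
CMP R1, 0  (cmp 10,0)
JNZ L2: taken
ADD R6, 19 → R6=53+19=72
SUB R6, 6 → R6=72-6=66
ADD R6, R1 → R6=66+10=76
SUB R1, 2 → R1=10-2=8
CMP R1, 0  (cmp 8,0)
JNZ L2: taken
ADD R6, 19 → R6=76+19=95
SUB R6, 6 → R6=95-6=89
ADD R6, R1 → R6=89+8=97
SUB R1, 2 → R1=8-2=6
CMP R1, 0  (cmp 6,0)
JNZ L2: taken
ADD R6, 19 → R6=97+19=116
SUB R6, 6 → R6=116-6=110
ADD R6, R1 → R6=110+6=116
SUB R1, 2 → R1=6-2=4
CMP R1, 0  (cmp 4,0)
JNZ L2: taken
ADD R6, 19 → R6=116+19=135
SUB R6, 6 → R6=135-6=129
ADD R6, R1 → R6=129+4=133
SUB R1, 2 → R1=4-2=2
CMP R1, 0  (cmp 2,0)
JNZ L2: taken
ADD R6, 19 → R6=133+19=152
SUB R6, 6 → R6=152-6=146
ADD R6, R1 → R6=146+2=148
SUB R1, 2 → R1=2-2=0
CMP R1, 0  (cmp 0,0)
After step 44: R6 = 148.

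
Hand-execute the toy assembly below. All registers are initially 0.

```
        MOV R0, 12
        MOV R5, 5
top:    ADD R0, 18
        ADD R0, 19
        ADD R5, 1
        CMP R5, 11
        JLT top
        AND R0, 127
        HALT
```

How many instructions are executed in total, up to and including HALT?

MOV R0, 12 → R0=12
MOV R5, 5 → R5=5
ADD R0, 18 → R0=12+18=30
ADD R0, 19 → R0=30+19=49
ADD R5, 1 → R5=5+1=6
CMP R5, 11  (cmp 6,11)
JLT top: taken
ADD R0, 18 → R0=49+18=67
ADD R0, 19 → R0=67+19=86
ADD R5, 1 → R5=6+1=7
CMP R5, 11  (cmp 7,11)
JLT top: taken
ADD R0, 18 → R0=86+18=104
ADD R0, 19 → R0=104+19=123
ADD R5, 1 → R5=7+1=8
CMP R5, 11  (cmp 8,11)
JLT top: taken
ADD R0, 18 → R0=123+18=141
ADD R0, 19 → R0=141+19=160
ADD R5, 1 → R5=8+1=9
CMP R5, 11  (cmp 9,11)
JLT top: taken
ADD R0, 18 → R0=160+18=178
ADD R0, 19 → R0=178+19=197
ADD R5, 1 → R5=9+1=10
CMP R5, 11  (cmp 10,11)
JLT top: taken
ADD R0, 18 → R0=197+18=215
ADD R0, 19 → R0=215+19=234
ADD R5, 1 → R5=10+1=11
CMP R5, 11  (cmp 11,11)
JLT top: not taken
AND R0, 127 → R0=234&127=106
halt.
Total executed instructions: 34.

34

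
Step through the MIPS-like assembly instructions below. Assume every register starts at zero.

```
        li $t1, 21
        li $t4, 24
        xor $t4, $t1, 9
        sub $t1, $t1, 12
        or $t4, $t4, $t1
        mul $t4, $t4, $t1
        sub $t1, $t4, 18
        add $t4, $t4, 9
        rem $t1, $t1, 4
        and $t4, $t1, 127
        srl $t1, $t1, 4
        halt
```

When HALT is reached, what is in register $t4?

3

after li $t1, 21: $t1=21
after li $t4, 24: $t4=24
after xor $t4, $t1, 9: $t4=21^9=28
after sub $t1, $t1, 12: $t1=21-12=9
after or $t4, $t4, $t1: $t4=28|9=29
after mul $t4, $t4, $t1: $t4=29*9=261
after sub $t1, $t4, 18: $t1=261-18=243
after add $t4, $t4, 9: $t4=261+9=270
after rem $t1, $t1, 4: $t1=243%4=3
after and $t4, $t1, 127: $t4=3&127=3
after srl $t1, $t1, 4: $t1=3>>4=0
halt.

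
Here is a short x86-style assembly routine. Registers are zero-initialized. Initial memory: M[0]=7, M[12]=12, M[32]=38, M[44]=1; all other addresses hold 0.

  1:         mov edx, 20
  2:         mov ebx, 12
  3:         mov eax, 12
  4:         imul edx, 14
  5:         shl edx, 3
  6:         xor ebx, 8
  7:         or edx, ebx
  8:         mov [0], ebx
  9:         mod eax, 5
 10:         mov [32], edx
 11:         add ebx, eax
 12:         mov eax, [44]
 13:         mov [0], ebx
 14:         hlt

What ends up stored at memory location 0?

6

mov edx, 20 → edx=20
mov ebx, 12 → ebx=12
mov eax, 12 → eax=12
imul edx, 14 → edx=20*14=280
shl edx, 3 → edx=280<<3=2240
xor ebx, 8 → ebx=12^8=4
or edx, ebx → edx=2240|4=2244
mov [0], ebx → M[0]=4
mod eax, 5 → eax=12%5=2
mov [32], edx → M[32]=2244
add ebx, eax → ebx=4+2=6
mov eax, [44] → eax=M[44]=1
mov [0], ebx → M[0]=6
halt.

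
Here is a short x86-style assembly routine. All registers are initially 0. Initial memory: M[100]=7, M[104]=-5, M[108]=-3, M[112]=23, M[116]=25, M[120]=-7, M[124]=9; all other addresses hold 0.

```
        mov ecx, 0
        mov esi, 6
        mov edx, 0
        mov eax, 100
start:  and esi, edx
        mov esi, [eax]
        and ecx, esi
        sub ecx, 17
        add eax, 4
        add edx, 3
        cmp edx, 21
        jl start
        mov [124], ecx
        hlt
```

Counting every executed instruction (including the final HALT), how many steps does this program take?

62

mov ecx, 0 → ecx=0
mov esi, 6 → esi=6
mov edx, 0 → edx=0
mov eax, 100 → eax=100
and esi, edx → esi=6&0=0
mov esi, [eax] → esi=M[100]=7
and ecx, esi → ecx=0&7=0
sub ecx, 17 → ecx=0-17=-17
add eax, 4 → eax=100+4=104
add edx, 3 → edx=0+3=3
cmp edx, 21  (cmp 3,21)
jl start: taken
and esi, edx → esi=7&3=3
mov esi, [eax] → esi=M[104]=-5
and ecx, esi → ecx=(-17)&(-5)=-21
sub ecx, 17 → ecx=(-21)-17=-38
add eax, 4 → eax=104+4=108
add edx, 3 → edx=3+3=6
cmp edx, 21  (cmp 6,21)
jl start: taken
and esi, edx → esi=(-5)&6=2
mov esi, [eax] → esi=M[108]=-3
and ecx, esi → ecx=(-38)&(-3)=-40
sub ecx, 17 → ecx=(-40)-17=-57
add eax, 4 → eax=108+4=112
add edx, 3 → edx=6+3=9
cmp edx, 21  (cmp 9,21)
jl start: taken
and esi, edx → esi=(-3)&9=9
mov esi, [eax] → esi=M[112]=23
and ecx, esi → ecx=(-57)&23=7
sub ecx, 17 → ecx=7-17=-10
add eax, 4 → eax=112+4=116
add edx, 3 → edx=9+3=12
cmp edx, 21  (cmp 12,21)
jl start: taken
and esi, edx → esi=23&12=4
mov esi, [eax] → esi=M[116]=25
and ecx, esi → ecx=(-10)&25=16
sub ecx, 17 → ecx=16-17=-1
add eax, 4 → eax=116+4=120
add edx, 3 → edx=12+3=15
cmp edx, 21  (cmp 15,21)
jl start: taken
and esi, edx → esi=25&15=9
mov esi, [eax] → esi=M[120]=-7
and ecx, esi → ecx=(-1)&(-7)=-7
sub ecx, 17 → ecx=(-7)-17=-24
add eax, 4 → eax=120+4=124
add edx, 3 → edx=15+3=18
cmp edx, 21  (cmp 18,21)
jl start: taken
and esi, edx → esi=(-7)&18=16
mov esi, [eax] → esi=M[124]=9
and ecx, esi → ecx=(-24)&9=8
sub ecx, 17 → ecx=8-17=-9
add eax, 4 → eax=124+4=128
add edx, 3 → edx=18+3=21
cmp edx, 21  (cmp 21,21)
jl start: not taken
mov [124], ecx → M[124]=-9
halt.
Total executed instructions: 62.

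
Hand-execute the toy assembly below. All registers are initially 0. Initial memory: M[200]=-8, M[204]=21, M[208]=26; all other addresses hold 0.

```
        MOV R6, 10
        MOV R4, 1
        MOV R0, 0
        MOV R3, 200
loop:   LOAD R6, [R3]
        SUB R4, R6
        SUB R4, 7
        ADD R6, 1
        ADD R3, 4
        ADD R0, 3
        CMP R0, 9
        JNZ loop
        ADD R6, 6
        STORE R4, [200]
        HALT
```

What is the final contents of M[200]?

after MOV R6, 10: R6=10
after MOV R4, 1: R4=1
after MOV R0, 0: R0=0
after MOV R3, 200: R3=200
after LOAD R6, [R3]: R6=M[200]=-8
after SUB R4, R6: R4=1-(-8)=9
after SUB R4, 7: R4=9-7=2
after ADD R6, 1: R6=(-8)+1=-7
after ADD R3, 4: R3=200+4=204
after ADD R0, 3: R0=0+3=3
CMP R0, 9  (cmp 3,9)
JNZ loop: taken
after LOAD R6, [R3]: R6=M[204]=21
after SUB R4, R6: R4=2-21=-19
after SUB R4, 7: R4=(-19)-7=-26
after ADD R6, 1: R6=21+1=22
after ADD R3, 4: R3=204+4=208
after ADD R0, 3: R0=3+3=6
CMP R0, 9  (cmp 6,9)
JNZ loop: taken
after LOAD R6, [R3]: R6=M[208]=26
after SUB R4, R6: R4=(-26)-26=-52
after SUB R4, 7: R4=(-52)-7=-59
after ADD R6, 1: R6=26+1=27
after ADD R3, 4: R3=208+4=212
after ADD R0, 3: R0=6+3=9
CMP R0, 9  (cmp 9,9)
JNZ loop: not taken
after ADD R6, 6: R6=27+6=33
STORE R4, [200] → M[200]=-59
halt.

-59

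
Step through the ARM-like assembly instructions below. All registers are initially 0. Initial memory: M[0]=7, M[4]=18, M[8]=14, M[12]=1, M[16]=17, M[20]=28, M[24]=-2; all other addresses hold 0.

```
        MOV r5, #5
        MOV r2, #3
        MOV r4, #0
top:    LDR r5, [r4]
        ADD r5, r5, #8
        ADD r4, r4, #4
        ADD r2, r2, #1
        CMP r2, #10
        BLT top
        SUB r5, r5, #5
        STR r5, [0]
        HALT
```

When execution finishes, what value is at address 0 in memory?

1

r5=5
r2=3
r4=0
r5=M[0]=7
r5=7+8=15
r4=0+4=4
r2=3+1=4
CMP r2, #10  (cmp 4,10)
BLT top: taken
r5=M[4]=18
r5=18+8=26
r4=4+4=8
r2=4+1=5
CMP r2, #10  (cmp 5,10)
BLT top: taken
r5=M[8]=14
r5=14+8=22
r4=8+4=12
r2=5+1=6
CMP r2, #10  (cmp 6,10)
BLT top: taken
r5=M[12]=1
r5=1+8=9
r4=12+4=16
r2=6+1=7
CMP r2, #10  (cmp 7,10)
BLT top: taken
r5=M[16]=17
r5=17+8=25
r4=16+4=20
r2=7+1=8
CMP r2, #10  (cmp 8,10)
BLT top: taken
r5=M[20]=28
r5=28+8=36
r4=20+4=24
r2=8+1=9
CMP r2, #10  (cmp 9,10)
BLT top: taken
r5=M[24]=-2
r5=(-2)+8=6
r4=24+4=28
r2=9+1=10
CMP r2, #10  (cmp 10,10)
BLT top: not taken
r5=6-5=1
STR r5, [0] → M[0]=1
halt.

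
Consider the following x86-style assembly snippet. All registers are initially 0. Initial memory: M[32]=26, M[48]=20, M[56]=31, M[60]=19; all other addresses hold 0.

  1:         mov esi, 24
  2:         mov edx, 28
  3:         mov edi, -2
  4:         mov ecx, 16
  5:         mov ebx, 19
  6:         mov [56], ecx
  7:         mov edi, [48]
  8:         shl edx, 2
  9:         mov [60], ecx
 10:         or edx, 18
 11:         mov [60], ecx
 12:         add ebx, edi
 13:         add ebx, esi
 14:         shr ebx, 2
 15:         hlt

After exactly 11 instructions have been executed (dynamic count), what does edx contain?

114

esi=24
edx=28
edi=-2
ecx=16
ebx=19
mov [56], ecx → M[56]=16
edi=M[48]=20
edx=28<<2=112
mov [60], ecx → M[60]=16
edx=112|18=114
mov [60], ecx → M[60]=16
After step 11: edx = 114.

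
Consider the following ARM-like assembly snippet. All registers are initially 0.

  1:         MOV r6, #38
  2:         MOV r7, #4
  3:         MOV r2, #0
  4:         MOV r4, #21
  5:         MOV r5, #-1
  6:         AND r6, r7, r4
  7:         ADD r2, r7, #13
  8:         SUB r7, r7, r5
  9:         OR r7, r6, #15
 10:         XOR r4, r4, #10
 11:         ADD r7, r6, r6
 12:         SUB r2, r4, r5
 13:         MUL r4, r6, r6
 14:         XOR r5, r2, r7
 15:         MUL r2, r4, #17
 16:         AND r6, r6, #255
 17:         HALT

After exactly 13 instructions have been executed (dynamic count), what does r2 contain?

r6=38
r7=4
r2=0
r4=21
r5=-1
r6=4&21=4
r2=4+13=17
r7=4-(-1)=5
r7=4|15=15
r4=21^10=31
r7=4+4=8
r2=31-(-1)=32
r4=4*4=16
After step 13: r2 = 32.

32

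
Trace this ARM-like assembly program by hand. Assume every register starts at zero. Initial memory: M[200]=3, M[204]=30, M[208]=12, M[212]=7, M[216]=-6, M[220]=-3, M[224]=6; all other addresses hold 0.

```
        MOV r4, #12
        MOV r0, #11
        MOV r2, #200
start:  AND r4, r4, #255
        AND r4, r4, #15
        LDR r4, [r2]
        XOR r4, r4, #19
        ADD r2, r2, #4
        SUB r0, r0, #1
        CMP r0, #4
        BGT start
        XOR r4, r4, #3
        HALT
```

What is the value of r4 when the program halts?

22

after MOV r4, #12: r4=12
after MOV r0, #11: r0=11
after MOV r2, #200: r2=200
after AND r4, r4, #255: r4=12&255=12
after AND r4, r4, #15: r4=12&15=12
after LDR r4, [r2]: r4=M[200]=3
after XOR r4, r4, #19: r4=3^19=16
after ADD r2, r2, #4: r2=200+4=204
after SUB r0, r0, #1: r0=11-1=10
CMP r0, #4  (cmp 10,4)
BGT start: taken
after AND r4, r4, #255: r4=16&255=16
after AND r4, r4, #15: r4=16&15=0
after LDR r4, [r2]: r4=M[204]=30
after XOR r4, r4, #19: r4=30^19=13
after ADD r2, r2, #4: r2=204+4=208
after SUB r0, r0, #1: r0=10-1=9
CMP r0, #4  (cmp 9,4)
BGT start: taken
after AND r4, r4, #255: r4=13&255=13
after AND r4, r4, #15: r4=13&15=13
after LDR r4, [r2]: r4=M[208]=12
after XOR r4, r4, #19: r4=12^19=31
after ADD r2, r2, #4: r2=208+4=212
after SUB r0, r0, #1: r0=9-1=8
CMP r0, #4  (cmp 8,4)
BGT start: taken
after AND r4, r4, #255: r4=31&255=31
after AND r4, r4, #15: r4=31&15=15
after LDR r4, [r2]: r4=M[212]=7
after XOR r4, r4, #19: r4=7^19=20
after ADD r2, r2, #4: r2=212+4=216
after SUB r0, r0, #1: r0=8-1=7
CMP r0, #4  (cmp 7,4)
BGT start: taken
after AND r4, r4, #255: r4=20&255=20
after AND r4, r4, #15: r4=20&15=4
after LDR r4, [r2]: r4=M[216]=-6
after XOR r4, r4, #19: r4=(-6)^19=-23
after ADD r2, r2, #4: r2=216+4=220
after SUB r0, r0, #1: r0=7-1=6
CMP r0, #4  (cmp 6,4)
BGT start: taken
after AND r4, r4, #255: r4=(-23)&255=233
after AND r4, r4, #15: r4=233&15=9
after LDR r4, [r2]: r4=M[220]=-3
after XOR r4, r4, #19: r4=(-3)^19=-18
after ADD r2, r2, #4: r2=220+4=224
after SUB r0, r0, #1: r0=6-1=5
CMP r0, #4  (cmp 5,4)
BGT start: taken
after AND r4, r4, #255: r4=(-18)&255=238
after AND r4, r4, #15: r4=238&15=14
after LDR r4, [r2]: r4=M[224]=6
after XOR r4, r4, #19: r4=6^19=21
after ADD r2, r2, #4: r2=224+4=228
after SUB r0, r0, #1: r0=5-1=4
CMP r0, #4  (cmp 4,4)
BGT start: not taken
after XOR r4, r4, #3: r4=21^3=22
halt.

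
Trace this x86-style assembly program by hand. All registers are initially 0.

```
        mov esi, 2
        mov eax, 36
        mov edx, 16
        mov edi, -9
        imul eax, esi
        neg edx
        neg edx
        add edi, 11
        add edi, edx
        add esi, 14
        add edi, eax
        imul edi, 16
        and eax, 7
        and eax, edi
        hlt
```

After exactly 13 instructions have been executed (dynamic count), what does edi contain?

1440

mov esi, 2 → esi=2
mov eax, 36 → eax=36
mov edx, 16 → edx=16
mov edi, -9 → edi=-9
imul eax, esi → eax=36*2=72
neg edx → edx=-(16)=-16
neg edx → edx=-(-16)=16
add edi, 11 → edi=(-9)+11=2
add edi, edx → edi=2+16=18
add esi, 14 → esi=2+14=16
add edi, eax → edi=18+72=90
imul edi, 16 → edi=90*16=1440
and eax, 7 → eax=72&7=0
After step 13: edi = 1440.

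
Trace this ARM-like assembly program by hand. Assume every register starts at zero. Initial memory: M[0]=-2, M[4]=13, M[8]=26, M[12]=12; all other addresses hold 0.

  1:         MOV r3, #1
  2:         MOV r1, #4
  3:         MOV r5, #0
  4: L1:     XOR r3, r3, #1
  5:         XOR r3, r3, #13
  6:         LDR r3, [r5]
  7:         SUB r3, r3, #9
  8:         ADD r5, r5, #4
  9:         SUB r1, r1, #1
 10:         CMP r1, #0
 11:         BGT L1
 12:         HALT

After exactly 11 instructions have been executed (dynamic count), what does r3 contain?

MOV r3, #1 → r3=1
MOV r1, #4 → r1=4
MOV r5, #0 → r5=0
XOR r3, r3, #1 → r3=1^1=0
XOR r3, r3, #13 → r3=0^13=13
LDR r3, [r5] → r3=M[0]=-2
SUB r3, r3, #9 → r3=(-2)-9=-11
ADD r5, r5, #4 → r5=0+4=4
SUB r1, r1, #1 → r1=4-1=3
CMP r1, #0  (cmp 3,0)
BGT L1: taken
After step 11: r3 = -11.

-11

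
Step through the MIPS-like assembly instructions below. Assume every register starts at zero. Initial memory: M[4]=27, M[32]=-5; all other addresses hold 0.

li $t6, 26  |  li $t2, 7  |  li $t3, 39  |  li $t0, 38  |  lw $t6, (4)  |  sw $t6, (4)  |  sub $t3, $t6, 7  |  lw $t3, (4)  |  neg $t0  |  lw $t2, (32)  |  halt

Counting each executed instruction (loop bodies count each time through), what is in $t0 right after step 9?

-38

li $t6, 26 → $t6=26
li $t2, 7 → $t2=7
li $t3, 39 → $t3=39
li $t0, 38 → $t0=38
lw $t6, (4) → $t6=M[4]=27
sw $t6, (4) → M[4]=27
sub $t3, $t6, 7 → $t3=27-7=20
lw $t3, (4) → $t3=M[4]=27
neg $t0 → $t0=-(38)=-38
After step 9: $t0 = -38.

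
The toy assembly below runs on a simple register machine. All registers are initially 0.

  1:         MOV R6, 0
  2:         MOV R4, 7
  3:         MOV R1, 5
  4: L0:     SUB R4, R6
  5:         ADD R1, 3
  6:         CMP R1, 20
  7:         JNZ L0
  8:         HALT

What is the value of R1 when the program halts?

MOV R6, 0 → R6=0
MOV R4, 7 → R4=7
MOV R1, 5 → R1=5
SUB R4, R6 → R4=7-0=7
ADD R1, 3 → R1=5+3=8
CMP R1, 20  (cmp 8,20)
JNZ L0: taken
SUB R4, R6 → R4=7-0=7
ADD R1, 3 → R1=8+3=11
CMP R1, 20  (cmp 11,20)
JNZ L0: taken
SUB R4, R6 → R4=7-0=7
ADD R1, 3 → R1=11+3=14
CMP R1, 20  (cmp 14,20)
JNZ L0: taken
SUB R4, R6 → R4=7-0=7
ADD R1, 3 → R1=14+3=17
CMP R1, 20  (cmp 17,20)
JNZ L0: taken
SUB R4, R6 → R4=7-0=7
ADD R1, 3 → R1=17+3=20
CMP R1, 20  (cmp 20,20)
JNZ L0: not taken
halt.

20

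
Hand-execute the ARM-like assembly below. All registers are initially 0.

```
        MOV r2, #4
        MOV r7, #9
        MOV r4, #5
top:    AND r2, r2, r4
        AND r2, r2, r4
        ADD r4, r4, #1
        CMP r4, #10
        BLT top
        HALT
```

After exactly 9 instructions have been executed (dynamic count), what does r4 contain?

after MOV r2, #4: r2=4
after MOV r7, #9: r7=9
after MOV r4, #5: r4=5
after AND r2, r2, r4: r2=4&5=4
after AND r2, r2, r4: r2=4&5=4
after ADD r4, r4, #1: r4=5+1=6
CMP r4, #10  (cmp 6,10)
BLT top: taken
after AND r2, r2, r4: r2=4&6=4
After step 9: r4 = 6.

6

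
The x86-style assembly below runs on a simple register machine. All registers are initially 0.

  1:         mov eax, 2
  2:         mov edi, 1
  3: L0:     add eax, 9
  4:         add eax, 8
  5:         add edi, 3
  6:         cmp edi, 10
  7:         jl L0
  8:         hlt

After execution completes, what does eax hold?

53

after mov eax, 2: eax=2
after mov edi, 1: edi=1
after add eax, 9: eax=2+9=11
after add eax, 8: eax=11+8=19
after add edi, 3: edi=1+3=4
cmp edi, 10  (cmp 4,10)
jl L0: taken
after add eax, 9: eax=19+9=28
after add eax, 8: eax=28+8=36
after add edi, 3: edi=4+3=7
cmp edi, 10  (cmp 7,10)
jl L0: taken
after add eax, 9: eax=36+9=45
after add eax, 8: eax=45+8=53
after add edi, 3: edi=7+3=10
cmp edi, 10  (cmp 10,10)
jl L0: not taken
halt.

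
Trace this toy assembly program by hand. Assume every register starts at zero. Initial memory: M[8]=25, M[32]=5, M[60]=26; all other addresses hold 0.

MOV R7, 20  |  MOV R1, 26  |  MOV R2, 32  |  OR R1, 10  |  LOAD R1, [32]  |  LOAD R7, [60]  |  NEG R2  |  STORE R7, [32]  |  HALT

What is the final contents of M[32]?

R7=20
R1=26
R2=32
R1=26|10=26
R1=M[32]=5
R7=M[60]=26
R2=-(32)=-32
STORE R7, [32] → M[32]=26
halt.

26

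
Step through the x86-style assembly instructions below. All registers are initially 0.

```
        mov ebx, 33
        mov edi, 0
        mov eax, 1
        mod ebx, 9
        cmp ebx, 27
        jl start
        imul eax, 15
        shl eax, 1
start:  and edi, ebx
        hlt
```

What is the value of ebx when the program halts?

mov ebx, 33 → ebx=33
mov edi, 0 → edi=0
mov eax, 1 → eax=1
mod ebx, 9 → ebx=33%9=6
cmp ebx, 27  (cmp 6,27)
jl start: taken
and edi, ebx → edi=0&6=0
halt.

6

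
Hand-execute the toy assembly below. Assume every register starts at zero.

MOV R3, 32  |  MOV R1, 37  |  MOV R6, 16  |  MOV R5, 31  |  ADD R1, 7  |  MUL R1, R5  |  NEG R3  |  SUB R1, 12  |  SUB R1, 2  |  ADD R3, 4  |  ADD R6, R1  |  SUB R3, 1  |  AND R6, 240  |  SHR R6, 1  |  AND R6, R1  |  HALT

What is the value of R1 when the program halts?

MOV R3, 32 → R3=32
MOV R1, 37 → R1=37
MOV R6, 16 → R6=16
MOV R5, 31 → R5=31
ADD R1, 7 → R1=37+7=44
MUL R1, R5 → R1=44*31=1364
NEG R3 → R3=-(32)=-32
SUB R1, 12 → R1=1364-12=1352
SUB R1, 2 → R1=1352-2=1350
ADD R3, 4 → R3=(-32)+4=-28
ADD R6, R1 → R6=16+1350=1366
SUB R3, 1 → R3=(-28)-1=-29
AND R6, 240 → R6=1366&240=80
SHR R6, 1 → R6=80>>1=40
AND R6, R1 → R6=40&1350=0
halt.

1350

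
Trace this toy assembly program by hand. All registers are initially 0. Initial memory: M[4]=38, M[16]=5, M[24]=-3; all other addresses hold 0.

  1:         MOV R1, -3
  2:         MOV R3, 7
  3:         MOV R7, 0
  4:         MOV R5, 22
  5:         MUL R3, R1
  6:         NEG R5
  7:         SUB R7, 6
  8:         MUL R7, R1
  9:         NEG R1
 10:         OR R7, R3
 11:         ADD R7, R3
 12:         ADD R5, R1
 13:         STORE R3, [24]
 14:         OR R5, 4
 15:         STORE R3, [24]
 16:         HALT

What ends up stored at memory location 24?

-21

after MOV R1, -3: R1=-3
after MOV R3, 7: R3=7
after MOV R7, 0: R7=0
after MOV R5, 22: R5=22
after MUL R3, R1: R3=7*(-3)=-21
after NEG R5: R5=-(22)=-22
after SUB R7, 6: R7=0-6=-6
after MUL R7, R1: R7=(-6)*(-3)=18
after NEG R1: R1=-(-3)=3
after OR R7, R3: R7=18|(-21)=-5
after ADD R7, R3: R7=(-5)+(-21)=-26
after ADD R5, R1: R5=(-22)+3=-19
STORE R3, [24] → M[24]=-21
after OR R5, 4: R5=(-19)|4=-19
STORE R3, [24] → M[24]=-21
halt.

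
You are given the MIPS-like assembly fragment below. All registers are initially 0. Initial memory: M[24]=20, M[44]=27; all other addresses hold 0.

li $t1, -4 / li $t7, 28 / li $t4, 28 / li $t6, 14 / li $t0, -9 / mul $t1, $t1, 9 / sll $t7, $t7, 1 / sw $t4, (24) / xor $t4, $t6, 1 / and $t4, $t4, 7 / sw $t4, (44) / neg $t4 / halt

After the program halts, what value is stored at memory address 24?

li $t1, -4 → $t1=-4
li $t7, 28 → $t7=28
li $t4, 28 → $t4=28
li $t6, 14 → $t6=14
li $t0, -9 → $t0=-9
mul $t1, $t1, 9 → $t1=(-4)*9=-36
sll $t7, $t7, 1 → $t7=28<<1=56
sw $t4, (24) → M[24]=28
xor $t4, $t6, 1 → $t4=14^1=15
and $t4, $t4, 7 → $t4=15&7=7
sw $t4, (44) → M[44]=7
neg $t4 → $t4=-(7)=-7
halt.

28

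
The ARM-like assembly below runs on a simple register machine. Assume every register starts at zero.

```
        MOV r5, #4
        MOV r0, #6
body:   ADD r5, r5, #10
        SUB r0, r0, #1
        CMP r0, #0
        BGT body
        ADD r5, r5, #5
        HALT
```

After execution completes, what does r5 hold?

MOV r5, #4 → r5=4
MOV r0, #6 → r0=6
ADD r5, r5, #10 → r5=4+10=14
SUB r0, r0, #1 → r0=6-1=5
CMP r0, #0  (cmp 5,0)
BGT body: taken
ADD r5, r5, #10 → r5=14+10=24
SUB r0, r0, #1 → r0=5-1=4
CMP r0, #0  (cmp 4,0)
BGT body: taken
ADD r5, r5, #10 → r5=24+10=34
SUB r0, r0, #1 → r0=4-1=3
CMP r0, #0  (cmp 3,0)
BGT body: taken
ADD r5, r5, #10 → r5=34+10=44
SUB r0, r0, #1 → r0=3-1=2
CMP r0, #0  (cmp 2,0)
BGT body: taken
ADD r5, r5, #10 → r5=44+10=54
SUB r0, r0, #1 → r0=2-1=1
CMP r0, #0  (cmp 1,0)
BGT body: taken
ADD r5, r5, #10 → r5=54+10=64
SUB r0, r0, #1 → r0=1-1=0
CMP r0, #0  (cmp 0,0)
BGT body: not taken
ADD r5, r5, #5 → r5=64+5=69
halt.

69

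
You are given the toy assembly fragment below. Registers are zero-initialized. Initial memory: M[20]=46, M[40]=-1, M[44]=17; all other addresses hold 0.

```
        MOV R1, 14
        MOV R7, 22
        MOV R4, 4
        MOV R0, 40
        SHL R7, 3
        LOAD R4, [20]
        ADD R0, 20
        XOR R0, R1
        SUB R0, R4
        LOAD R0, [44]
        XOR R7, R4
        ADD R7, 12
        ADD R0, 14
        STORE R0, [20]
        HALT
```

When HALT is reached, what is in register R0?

31

MOV R1, 14 → R1=14
MOV R7, 22 → R7=22
MOV R4, 4 → R4=4
MOV R0, 40 → R0=40
SHL R7, 3 → R7=22<<3=176
LOAD R4, [20] → R4=M[20]=46
ADD R0, 20 → R0=40+20=60
XOR R0, R1 → R0=60^14=50
SUB R0, R4 → R0=50-46=4
LOAD R0, [44] → R0=M[44]=17
XOR R7, R4 → R7=176^46=158
ADD R7, 12 → R7=158+12=170
ADD R0, 14 → R0=17+14=31
STORE R0, [20] → M[20]=31
halt.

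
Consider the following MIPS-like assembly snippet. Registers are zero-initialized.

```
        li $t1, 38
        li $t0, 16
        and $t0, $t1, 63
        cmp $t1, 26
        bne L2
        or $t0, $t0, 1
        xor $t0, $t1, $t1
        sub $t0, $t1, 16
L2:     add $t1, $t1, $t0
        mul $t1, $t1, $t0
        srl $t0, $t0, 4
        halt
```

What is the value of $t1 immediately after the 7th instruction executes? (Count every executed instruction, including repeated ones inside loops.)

2888

after li $t1, 38: $t1=38
after li $t0, 16: $t0=16
after and $t0, $t1, 63: $t0=38&63=38
cmp $t1, 26  (cmp 38,26)
bne L2: taken
after add $t1, $t1, $t0: $t1=38+38=76
after mul $t1, $t1, $t0: $t1=76*38=2888
After step 7: $t1 = 2888.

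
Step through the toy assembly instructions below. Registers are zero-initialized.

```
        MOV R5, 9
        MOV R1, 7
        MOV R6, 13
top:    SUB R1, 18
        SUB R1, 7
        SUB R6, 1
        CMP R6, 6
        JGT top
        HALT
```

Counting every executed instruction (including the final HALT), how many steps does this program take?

39

R5=9
R1=7
R6=13
R1=7-18=-11
R1=(-11)-7=-18
R6=13-1=12
CMP R6, 6  (cmp 12,6)
JGT top: taken
R1=(-18)-18=-36
R1=(-36)-7=-43
R6=12-1=11
CMP R6, 6  (cmp 11,6)
JGT top: taken
R1=(-43)-18=-61
R1=(-61)-7=-68
R6=11-1=10
CMP R6, 6  (cmp 10,6)
JGT top: taken
R1=(-68)-18=-86
R1=(-86)-7=-93
R6=10-1=9
CMP R6, 6  (cmp 9,6)
JGT top: taken
R1=(-93)-18=-111
R1=(-111)-7=-118
R6=9-1=8
CMP R6, 6  (cmp 8,6)
JGT top: taken
R1=(-118)-18=-136
R1=(-136)-7=-143
R6=8-1=7
CMP R6, 6  (cmp 7,6)
JGT top: taken
R1=(-143)-18=-161
R1=(-161)-7=-168
R6=7-1=6
CMP R6, 6  (cmp 6,6)
JGT top: not taken
halt.
Total executed instructions: 39.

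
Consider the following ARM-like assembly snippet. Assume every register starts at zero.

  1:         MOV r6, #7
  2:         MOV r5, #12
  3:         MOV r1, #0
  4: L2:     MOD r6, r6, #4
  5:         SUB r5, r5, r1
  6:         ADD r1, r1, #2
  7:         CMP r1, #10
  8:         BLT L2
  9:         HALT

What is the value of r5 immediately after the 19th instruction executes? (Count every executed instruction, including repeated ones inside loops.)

6

after MOV r6, #7: r6=7
after MOV r5, #12: r5=12
after MOV r1, #0: r1=0
after MOD r6, r6, #4: r6=7%4=3
after SUB r5, r5, r1: r5=12-0=12
after ADD r1, r1, #2: r1=0+2=2
CMP r1, #10  (cmp 2,10)
BLT L2: taken
after MOD r6, r6, #4: r6=3%4=3
after SUB r5, r5, r1: r5=12-2=10
after ADD r1, r1, #2: r1=2+2=4
CMP r1, #10  (cmp 4,10)
BLT L2: taken
after MOD r6, r6, #4: r6=3%4=3
after SUB r5, r5, r1: r5=10-4=6
after ADD r1, r1, #2: r1=4+2=6
CMP r1, #10  (cmp 6,10)
BLT L2: taken
after MOD r6, r6, #4: r6=3%4=3
After step 19: r5 = 6.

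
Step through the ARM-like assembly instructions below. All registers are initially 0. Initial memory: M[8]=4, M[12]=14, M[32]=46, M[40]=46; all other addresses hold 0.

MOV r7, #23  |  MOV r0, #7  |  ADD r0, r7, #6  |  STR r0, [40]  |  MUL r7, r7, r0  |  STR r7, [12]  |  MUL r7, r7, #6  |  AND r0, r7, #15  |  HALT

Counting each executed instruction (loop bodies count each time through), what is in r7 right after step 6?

667

r7=23
r0=7
r0=23+6=29
STR r0, [40] → M[40]=29
r7=23*29=667
STR r7, [12] → M[12]=667
After step 6: r7 = 667.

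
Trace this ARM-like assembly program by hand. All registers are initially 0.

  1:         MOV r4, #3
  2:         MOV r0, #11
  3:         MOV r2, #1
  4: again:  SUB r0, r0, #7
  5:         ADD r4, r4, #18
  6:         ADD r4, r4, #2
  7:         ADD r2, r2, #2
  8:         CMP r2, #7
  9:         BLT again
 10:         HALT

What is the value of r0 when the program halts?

MOV r4, #3 → r4=3
MOV r0, #11 → r0=11
MOV r2, #1 → r2=1
SUB r0, r0, #7 → r0=11-7=4
ADD r4, r4, #18 → r4=3+18=21
ADD r4, r4, #2 → r4=21+2=23
ADD r2, r2, #2 → r2=1+2=3
CMP r2, #7  (cmp 3,7)
BLT again: taken
SUB r0, r0, #7 → r0=4-7=-3
ADD r4, r4, #18 → r4=23+18=41
ADD r4, r4, #2 → r4=41+2=43
ADD r2, r2, #2 → r2=3+2=5
CMP r2, #7  (cmp 5,7)
BLT again: taken
SUB r0, r0, #7 → r0=(-3)-7=-10
ADD r4, r4, #18 → r4=43+18=61
ADD r4, r4, #2 → r4=61+2=63
ADD r2, r2, #2 → r2=5+2=7
CMP r2, #7  (cmp 7,7)
BLT again: not taken
halt.

-10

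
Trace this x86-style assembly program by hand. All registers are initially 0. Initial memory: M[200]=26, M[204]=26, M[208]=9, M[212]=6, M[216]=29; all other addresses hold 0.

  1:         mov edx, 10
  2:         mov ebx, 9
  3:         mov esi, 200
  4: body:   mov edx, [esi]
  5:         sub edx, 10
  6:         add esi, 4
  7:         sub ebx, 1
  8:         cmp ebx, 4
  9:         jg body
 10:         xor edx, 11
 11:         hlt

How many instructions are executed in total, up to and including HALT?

35

mov edx, 10 → edx=10
mov ebx, 9 → ebx=9
mov esi, 200 → esi=200
mov edx, [esi] → edx=M[200]=26
sub edx, 10 → edx=26-10=16
add esi, 4 → esi=200+4=204
sub ebx, 1 → ebx=9-1=8
cmp ebx, 4  (cmp 8,4)
jg body: taken
mov edx, [esi] → edx=M[204]=26
sub edx, 10 → edx=26-10=16
add esi, 4 → esi=204+4=208
sub ebx, 1 → ebx=8-1=7
cmp ebx, 4  (cmp 7,4)
jg body: taken
mov edx, [esi] → edx=M[208]=9
sub edx, 10 → edx=9-10=-1
add esi, 4 → esi=208+4=212
sub ebx, 1 → ebx=7-1=6
cmp ebx, 4  (cmp 6,4)
jg body: taken
mov edx, [esi] → edx=M[212]=6
sub edx, 10 → edx=6-10=-4
add esi, 4 → esi=212+4=216
sub ebx, 1 → ebx=6-1=5
cmp ebx, 4  (cmp 5,4)
jg body: taken
mov edx, [esi] → edx=M[216]=29
sub edx, 10 → edx=29-10=19
add esi, 4 → esi=216+4=220
sub ebx, 1 → ebx=5-1=4
cmp ebx, 4  (cmp 4,4)
jg body: not taken
xor edx, 11 → edx=19^11=24
halt.
Total executed instructions: 35.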